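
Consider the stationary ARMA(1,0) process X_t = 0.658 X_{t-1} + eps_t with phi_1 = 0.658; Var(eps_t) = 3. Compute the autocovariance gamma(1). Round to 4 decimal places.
\gamma(1) = 3.4813

Multiply the model equation by X_{t-k} and take expectations. With theta_0 = psi_0 = 1 and psi_j the MA(infinity) weights, this gives
  gamma(k) - sum_i phi_i gamma(k-i) = c_k,
  c_k = sigma^2 * sum_{j=k..q} theta_j psi_{j-k}   (c_k = 0 for k > q),
using gamma(-m) = gamma(m).
Pure AR (q = 0): c_0 = sigma^2 = 3, c_k = 0 for k >= 1.
Equations for k = 0 and k = 1 (AR order 1):
  gamma(0) = phi_1 gamma(1) + c_0
  gamma(1) = phi_1 gamma(0) + c_1
Substituting the second into the first: gamma(0) (1 - phi_1^2) = c_0 + phi_1 c_1, so
  gamma(0) = c_0 / (1 - phi_1^2) = 3 / (1 - (0.658)^2) = 3 / 0.567036 = 5.290669.
  gamma(1) = phi_1 gamma(0) = (0.658)(5.290669) = 3.48126.
Therefore gamma(1) = 3.4813 (to 4 decimal places).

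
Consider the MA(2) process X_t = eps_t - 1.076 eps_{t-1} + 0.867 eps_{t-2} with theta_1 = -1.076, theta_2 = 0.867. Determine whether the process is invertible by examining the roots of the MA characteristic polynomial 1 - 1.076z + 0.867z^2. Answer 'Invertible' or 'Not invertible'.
\text{Invertible}

The MA(q) characteristic polynomial is P(z) = 1 - 1.076z + 0.867z^2.
Invertibility requires all roots to lie outside the unit circle, i.e. |z| > 1 for every root.
Set 1 + (-1.076) z + (0.867) z^2 = 0, i.e. a z^2 + b z + c = 0 with a = 0.867, b = -1.076, c = 1.
Discriminant D = b^2 - 4ac = (-1.076)^2 - 4*(0.867)*1 = 1.157776 - (3.468) = -2.310224.
D < 0, so the roots are the complex-conjugate pair z = (-b +/- i sqrt(-D)) / (2a) = 0.6205 +/- 0.8766i.
For a conjugate pair |z|^2 = z * conj(z) = (product of roots) = c/a = 1/(0.867) = 1.153403, so |z| = sqrt(1.153403) = 1.074 for both roots.
Moduli of all roots: 1.0740, 1.0740.
All moduli strictly greater than 1? Yes.
Verdict: Invertible.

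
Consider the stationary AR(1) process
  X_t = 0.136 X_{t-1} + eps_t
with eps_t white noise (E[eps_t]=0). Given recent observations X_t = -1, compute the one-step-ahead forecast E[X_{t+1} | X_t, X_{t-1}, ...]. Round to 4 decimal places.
E[X_{t+1} \mid \mathcal F_t] = -0.1360

For an AR(p) model X_t = c + sum_i phi_i X_{t-i} + eps_t, the
one-step-ahead conditional mean is
  E[X_{t+1} | X_t, ...] = c + sum_i phi_i X_{t+1-i}.
Substitute known values:
  E[X_{t+1} | ...] = (0.136) * (-1)
                   = -0.1360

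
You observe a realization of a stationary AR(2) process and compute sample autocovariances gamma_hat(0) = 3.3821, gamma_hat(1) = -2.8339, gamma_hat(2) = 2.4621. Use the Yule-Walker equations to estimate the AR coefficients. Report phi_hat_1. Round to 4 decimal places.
\hat\phi_{1} = -0.7651

The Yule-Walker equations for an AR(p) process read, in matrix form,
  Gamma_p phi = r_p,   with   (Gamma_p)_{ij} = gamma(|i - j|),
                       (r_p)_i = gamma(i),   i,j = 1..p.
Substitute the sample gammas (Toeplitz matrix and right-hand side of size 2):
  Gamma_p = [[3.3821, -2.8339], [-2.8339, 3.3821]]
  r_p     = [-2.8339, 2.4621]
Written out:
  3.3821 phi_1 - 2.8339 phi_2 = -2.8339
  -2.8339 phi_1 + 3.3821 phi_2 = 2.4621
Solve by Cramer's rule:
  det = gamma(0)^2 - gamma(1)^2 = (3.3821)^2 - (-2.8339)^2 = 11.43860041 - 8.03098921 = 3.4076112
  phi_hat_1 = [gamma(1) gamma(0) - gamma(1) gamma(2)] / det = [(-2.8339)(3.3821) - (-2.8339)(2.4621)] / 3.4076112 = -2.607188 / 3.4076112 = -0.7651
  phi_hat_2 = [gamma(0) gamma(2) - gamma(1)^2] / det = [(3.3821)(2.4621) - (-2.8339)^2] / 3.4076112 = 0.2960792 / 3.4076112 = 0.0869
So phi_hat = [-0.7651, 0.0869].
Therefore phi_hat_1 = -0.7651.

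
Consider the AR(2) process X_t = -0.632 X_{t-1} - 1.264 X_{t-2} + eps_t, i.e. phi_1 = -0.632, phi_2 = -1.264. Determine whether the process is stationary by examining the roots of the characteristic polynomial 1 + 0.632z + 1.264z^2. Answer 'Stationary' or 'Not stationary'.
\text{Not stationary}

The AR(p) characteristic polynomial is P(z) = 1 + 0.632z + 1.264z^2.
Stationarity requires all roots to lie outside the unit circle, i.e. |z| > 1 for every root.
Set 1 + (0.632) z + (1.264) z^2 = 0, i.e. a z^2 + b z + c = 0 with a = 1.264, b = 0.632, c = 1.
Discriminant D = b^2 - 4ac = (0.632)^2 - 4*(1.264)*1 = 0.399424 - (5.056) = -4.656576.
D < 0, so the roots are the complex-conjugate pair z = (-b +/- i sqrt(-D)) / (2a) = -0.25 +/- 0.8536i.
For a conjugate pair |z|^2 = z * conj(z) = (product of roots) = c/a = 1/(1.264) = 0.791139, so |z| = sqrt(0.791139) = 0.8895 for both roots.
Moduli of all roots: 0.8895, 0.8895.
All moduli strictly greater than 1? No.
Verdict: Not stationary.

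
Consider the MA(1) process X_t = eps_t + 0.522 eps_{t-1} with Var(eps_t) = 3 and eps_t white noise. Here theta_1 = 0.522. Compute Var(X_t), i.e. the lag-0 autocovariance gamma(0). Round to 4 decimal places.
\gamma(0) = 3.8175

For an MA(q) process X_t = eps_t + sum_i theta_i eps_{t-i} with
Var(eps_t) = sigma^2, the variance is
  gamma(0) = sigma^2 * (1 + sum_i theta_i^2).
  sum_i theta_i^2 = (0.522)^2 = 0.272484.
  gamma(0) = 3 * (1 + 0.272484) = 3 * 1.272484 = 3.817452, which rounds to 3.8175.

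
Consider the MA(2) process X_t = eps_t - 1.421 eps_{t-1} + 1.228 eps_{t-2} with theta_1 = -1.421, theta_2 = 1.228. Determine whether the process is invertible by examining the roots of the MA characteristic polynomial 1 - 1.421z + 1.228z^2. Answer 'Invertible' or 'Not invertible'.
\text{Not invertible}

The MA(q) characteristic polynomial is P(z) = 1 - 1.421z + 1.228z^2.
Invertibility requires all roots to lie outside the unit circle, i.e. |z| > 1 for every root.
Set 1 + (-1.421) z + (1.228) z^2 = 0, i.e. a z^2 + b z + c = 0 with a = 1.228, b = -1.421, c = 1.
Discriminant D = b^2 - 4ac = (-1.421)^2 - 4*(1.228)*1 = 2.019241 - (4.912) = -2.892759.
D < 0, so the roots are the complex-conjugate pair z = (-b +/- i sqrt(-D)) / (2a) = 0.5786 +/- 0.6925i.
For a conjugate pair |z|^2 = z * conj(z) = (product of roots) = c/a = 1/(1.228) = 0.814332, so |z| = sqrt(0.814332) = 0.9024 for both roots.
Moduli of all roots: 0.9024, 0.9024.
All moduli strictly greater than 1? No.
Verdict: Not invertible.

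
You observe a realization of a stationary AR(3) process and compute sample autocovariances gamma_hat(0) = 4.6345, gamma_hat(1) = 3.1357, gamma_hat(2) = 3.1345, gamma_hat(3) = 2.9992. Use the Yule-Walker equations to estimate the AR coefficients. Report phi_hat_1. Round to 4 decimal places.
\hat\phi_{1} = 0.3140

The Yule-Walker equations for an AR(p) process read, in matrix form,
  Gamma_p phi = r_p,   with   (Gamma_p)_{ij} = gamma(|i - j|),
                       (r_p)_i = gamma(i),   i,j = 1..p.
Substitute the sample gammas (Toeplitz matrix and right-hand side of size 3):
  Gamma_p = [[4.6345, 3.1357, 3.1345], [3.1357, 4.6345, 3.1357], [3.1345, 3.1357, 4.6345]]
  r_p     = [3.1357, 3.1345, 2.9992]
Written out (R1..R3):
  (R1) 4.6345 phi_1 + 3.1357 phi_2 + 3.1345 phi_3 = 3.1357
  (R2) 3.1357 phi_1 + 4.6345 phi_2 + 3.1357 phi_3 = 3.1345
  (R3) 3.1345 phi_1 + 3.1357 phi_2 + 4.6345 phi_3 = 2.9992
Gaussian elimination:
  R2 <- R2 - (3.1357/4.6345) R1 = R2 - (0.676599) R1:  2.512887 phi_2 + 1.014899 phi_3 = 1.012887
  R3 <- R3 - (3.1345/4.6345) R1 = R3 - (0.67634) R1:  1.014899 phi_2 + 2.514511 phi_3 = 0.878399
  R3 <- R3 - (1.014899/2.512887) R2 = R3 - (0.403878) R2:  2.104616 phi_3 = 0.469317
Back-substitution:
  phi_hat_3 = 0.469317 / 2.104616 = 0.222994
  phi_hat_2 = (1.012887 - (1.014899)(0.222994)) / 2.512887 = 0.313015
  phi_hat_1 = (3.1357 - (3.1357)(0.313015) - (3.1345)(0.222994)) / 4.6345 = 0.313994
So phi_hat = [0.3140, 0.3130, 0.2230].
Therefore phi_hat_1 = 0.3140.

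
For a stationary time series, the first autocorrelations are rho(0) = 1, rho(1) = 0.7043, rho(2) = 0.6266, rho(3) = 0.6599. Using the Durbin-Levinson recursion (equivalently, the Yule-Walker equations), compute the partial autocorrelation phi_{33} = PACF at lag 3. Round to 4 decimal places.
\phi_{33} = 0.3200

The PACF at lag k is phi_{kk}, the last component of the solution
to the Yule-Walker system G_k phi = r_k where
  (G_k)_{ij} = rho(|i - j|), (r_k)_i = rho(i), i,j = 1..k.
Equivalently, Durbin-Levinson gives phi_{kk} iteratively:
  phi_{11} = rho(1)
  phi_{kk} = [rho(k) - sum_{j=1..k-1} phi_{k-1,j} rho(k-j)]
            / [1 - sum_{j=1..k-1} phi_{k-1,j} rho(j)],
  phi_{k,j} = phi_{k-1,j} - phi_{kk} phi_{k-1,k-j},  j = 1..k-1.
Step k = 1:
  phi_11 = rho(1) = 0.7043.
Step k = 2:
  phi_22 = [rho(2) - phi_11 rho(1)] / [1 - phi_11 rho(1)] = [0.6266 - (0.7043)(0.7043)] / [1 - (0.7043)(0.7043)]
         = 0.13056151 / 0.50396151 = 0.25907.
  Update: phi_21 = phi_11 - phi_22 phi_11 = 0.7043 - (0.25907)(0.7043) = 0.521837.
Step k = 3:
  phi_33 = [rho(3) - phi_21 rho(2) - phi_22 rho(1)] / [1 - phi_21 rho(1) - phi_22 rho(2)]
    numerator   = 0.6599 - (0.521837)(0.6266) - (0.25907)(0.7043) = 0.15045383
    denominator = 1 - (0.521837)(0.7043) - (0.25907)(0.6266) = 0.47013689
  phi_33 = 0.15045383 / 0.47013689 = 0.32.
Therefore phi_{33} = 0.3200.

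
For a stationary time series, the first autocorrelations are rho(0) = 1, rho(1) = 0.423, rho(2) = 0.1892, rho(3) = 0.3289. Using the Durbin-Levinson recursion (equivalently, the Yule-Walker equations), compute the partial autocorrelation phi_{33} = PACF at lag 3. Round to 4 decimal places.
\phi_{33} = 0.2979

The PACF at lag k is phi_{kk}, the last component of the solution
to the Yule-Walker system G_k phi = r_k where
  (G_k)_{ij} = rho(|i - j|), (r_k)_i = rho(i), i,j = 1..k.
Equivalently, Durbin-Levinson gives phi_{kk} iteratively:
  phi_{11} = rho(1)
  phi_{kk} = [rho(k) - sum_{j=1..k-1} phi_{k-1,j} rho(k-j)]
            / [1 - sum_{j=1..k-1} phi_{k-1,j} rho(j)],
  phi_{k,j} = phi_{k-1,j} - phi_{kk} phi_{k-1,k-j},  j = 1..k-1.
Step k = 1:
  phi_11 = rho(1) = 0.423.
Step k = 2:
  phi_22 = [rho(2) - phi_11 rho(1)] / [1 - phi_11 rho(1)] = [0.1892 - (0.423)(0.423)] / [1 - (0.423)(0.423)]
         = 0.010271 / 0.821071 = 0.012509.
  Update: phi_21 = phi_11 - phi_22 phi_11 = 0.423 - (0.012509)(0.423) = 0.417709.
Step k = 3:
  phi_33 = [rho(3) - phi_21 rho(2) - phi_22 rho(1)] / [1 - phi_21 rho(1) - phi_22 rho(2)]
    numerator   = 0.3289 - (0.417709)(0.1892) - (0.012509)(0.423) = 0.24457812
    denominator = 1 - (0.417709)(0.423) - (0.012509)(0.1892) = 0.82094252
  phi_33 = 0.24457812 / 0.82094252 = 0.2979.
Therefore phi_{33} = 0.2979.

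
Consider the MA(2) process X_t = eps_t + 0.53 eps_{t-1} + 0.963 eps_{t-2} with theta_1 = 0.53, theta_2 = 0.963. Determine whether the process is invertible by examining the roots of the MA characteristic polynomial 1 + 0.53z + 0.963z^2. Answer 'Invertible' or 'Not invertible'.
\text{Invertible}

The MA(q) characteristic polynomial is P(z) = 1 + 0.53z + 0.963z^2.
Invertibility requires all roots to lie outside the unit circle, i.e. |z| > 1 for every root.
Set 1 + (0.53) z + (0.963) z^2 = 0, i.e. a z^2 + b z + c = 0 with a = 0.963, b = 0.53, c = 1.
Discriminant D = b^2 - 4ac = (0.53)^2 - 4*(0.963)*1 = 0.2809 - (3.852) = -3.5711.
D < 0, so the roots are the complex-conjugate pair z = (-b +/- i sqrt(-D)) / (2a) = -0.2752 +/- 0.9812i.
For a conjugate pair |z|^2 = z * conj(z) = (product of roots) = c/a = 1/(0.963) = 1.038422, so |z| = sqrt(1.038422) = 1.019 for both roots.
Moduli of all roots: 1.0190, 1.0190.
All moduli strictly greater than 1? Yes.
Verdict: Invertible.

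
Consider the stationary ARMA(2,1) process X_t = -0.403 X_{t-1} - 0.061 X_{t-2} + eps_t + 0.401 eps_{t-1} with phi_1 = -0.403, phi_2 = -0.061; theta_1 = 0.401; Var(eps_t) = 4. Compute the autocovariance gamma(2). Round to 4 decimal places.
\gamma(2) = -0.2394

Multiply the model equation by X_{t-k} and take expectations. With theta_0 = psi_0 = 1 and psi_j the MA(infinity) weights, this gives
  gamma(k) - sum_i phi_i gamma(k-i) = c_k,
  c_k = sigma^2 * sum_{j=k..q} theta_j psi_{j-k}   (c_k = 0 for k > q),
using gamma(-m) = gamma(m).
psi-weights needed (psi_j = theta_j + sum_i phi_i psi_{j-i}):
  psi_1 = theta_1 + phi_1 = 0.401 + (-0.403) = -0.002
Right-hand sides:
  c_0 = sigma^2 (1 + theta_1 psi_1) = 4 * (1 + (0.401)(-0.002)) = 4 * 0.999198 = 3.996792
  c_1 = sigma^2 theta_1 = 4 * (0.401) = 1.604
  c_2 = 0
Equations for k = 0, 1, 2 (AR order 2, c_2 = 0):
  (E0) gamma(0) = phi_1 gamma(1) + phi_2 gamma(2) + c_0
  (E1) gamma(1) = phi_1 gamma(0) + phi_2 gamma(1) + c_1
  (E2) gamma(2) = phi_1 gamma(1) + phi_2 gamma(0)
From (E1): gamma(1) = A gamma(0) + B with
  A = phi_1 / (1 - phi_2) = -0.403 / 1.061 = -0.37983,   B = c_1 / (1 - phi_2) = 1.604 / 1.061 = 1.511781.
Insert (E2) into (E0): gamma(0) (1 - phi_2^2) = phi_1 (1 + phi_2) gamma(1) + c_0.
  phi_1 (1 + phi_2) = (-0.403)(0.939) = -0.378417,   1 - phi_2^2 = 0.996279.
Replace gamma(1) by A gamma(0) + B and collect gamma(0):
  gamma(0) [0.996279 - (-0.378417)(-0.37983)] = (-0.378417)(1.511781) + 3.996792
  gamma(0) * 0.852545 = 3.424708
  gamma(0) = 3.424708 / 0.852545 = 4.017042.
  gamma(1) = A gamma(0) + B = (-0.37983)(4.017042) + (1.511781) = -0.014013.
  gamma(2) = phi_1 gamma(1) + phi_2 gamma(0) = (-0.403)(-0.014013) + (-0.061)(4.017042) = -0.239392.
Therefore gamma(2) = -0.2394 (to 4 decimal places).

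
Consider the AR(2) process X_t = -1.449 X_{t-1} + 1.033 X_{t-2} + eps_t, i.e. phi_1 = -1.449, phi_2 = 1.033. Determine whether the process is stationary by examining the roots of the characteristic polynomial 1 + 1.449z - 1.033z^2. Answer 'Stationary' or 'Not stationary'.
\text{Not stationary}

The AR(p) characteristic polynomial is P(z) = 1 + 1.449z - 1.033z^2.
Stationarity requires all roots to lie outside the unit circle, i.e. |z| > 1 for every root.
Set 1 + (1.449) z + (-1.033) z^2 = 0, i.e. a z^2 + b z + c = 0 with a = -1.033, b = 1.449, c = 1.
Discriminant D = b^2 - 4ac = (1.449)^2 - 4*(-1.033)*1 = 2.099601 - (-4.132) = 6.231601.
D >= 0, so the roots are real: z = (-b +/- sqrt(D)) / (2a) = (-1.449 +/- 2.496317) / (-2.066).
  z_1 = (-1.449 + 2.496317) / (-2.066) = -0.5069,   |z_1| = 0.5069.
  z_2 = (-1.449 - 2.496317) / (-2.066) = 1.9096,   |z_2| = 1.9096.
Moduli of all roots: 0.5069, 1.9096.
All moduli strictly greater than 1? No.
Verdict: Not stationary.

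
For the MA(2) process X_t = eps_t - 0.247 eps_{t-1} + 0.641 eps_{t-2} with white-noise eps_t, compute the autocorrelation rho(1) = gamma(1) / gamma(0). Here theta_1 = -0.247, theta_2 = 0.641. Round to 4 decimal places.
\rho(1) = -0.2754

For an MA(q) process with theta_0 = 1, the autocovariance is
  gamma(k) = sigma^2 * sum_{i=0..q-k} theta_i * theta_{i+k},
and rho(k) = gamma(k) / gamma(0). Sigma^2 cancels.
  numerator   = (1)*(-0.247) + (-0.247)*(0.641) = -0.405327.
  denominator = (1)^2 + (-0.247)^2 + (0.641)^2 = 1.47189.
  rho(1) = -0.405327 / 1.47189 = -0.2754.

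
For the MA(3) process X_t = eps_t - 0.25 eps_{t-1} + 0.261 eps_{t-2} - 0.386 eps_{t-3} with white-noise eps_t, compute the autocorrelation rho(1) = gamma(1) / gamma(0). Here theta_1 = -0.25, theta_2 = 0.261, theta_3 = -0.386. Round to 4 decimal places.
\rho(1) = -0.3251

For an MA(q) process with theta_0 = 1, the autocovariance is
  gamma(k) = sigma^2 * sum_{i=0..q-k} theta_i * theta_{i+k},
and rho(k) = gamma(k) / gamma(0). Sigma^2 cancels.
  numerator   = (1)*(-0.25) + (-0.25)*(0.261) + (0.261)*(-0.386) = -0.415996.
  denominator = (1)^2 + (-0.25)^2 + (0.261)^2 + (-0.386)^2 = 1.279617.
  rho(1) = -0.415996 / 1.279617 = -0.3251.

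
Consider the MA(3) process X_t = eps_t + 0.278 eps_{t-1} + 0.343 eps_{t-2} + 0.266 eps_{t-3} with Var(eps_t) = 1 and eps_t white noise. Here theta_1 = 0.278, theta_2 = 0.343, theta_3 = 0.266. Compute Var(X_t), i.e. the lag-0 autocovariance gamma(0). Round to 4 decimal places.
\gamma(0) = 1.2657

For an MA(q) process X_t = eps_t + sum_i theta_i eps_{t-i} with
Var(eps_t) = sigma^2, the variance is
  gamma(0) = sigma^2 * (1 + sum_i theta_i^2).
  sum_i theta_i^2 = (0.278)^2 + (0.343)^2 + (0.266)^2 = 0.077284 + 0.117649 + 0.070756 = 0.265689.
  gamma(0) = 1 * (1 + 0.265689) = 1 * 1.265689 = 1.265689, which rounds to 1.2657.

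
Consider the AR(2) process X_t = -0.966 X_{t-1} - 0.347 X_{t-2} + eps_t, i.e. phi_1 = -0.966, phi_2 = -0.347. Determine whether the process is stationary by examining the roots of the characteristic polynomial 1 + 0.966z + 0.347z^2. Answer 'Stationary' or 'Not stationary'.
\text{Stationary}

The AR(p) characteristic polynomial is P(z) = 1 + 0.966z + 0.347z^2.
Stationarity requires all roots to lie outside the unit circle, i.e. |z| > 1 for every root.
Set 1 + (0.966) z + (0.347) z^2 = 0, i.e. a z^2 + b z + c = 0 with a = 0.347, b = 0.966, c = 1.
Discriminant D = b^2 - 4ac = (0.966)^2 - 4*(0.347)*1 = 0.933156 - (1.388) = -0.454844.
D < 0, so the roots are the complex-conjugate pair z = (-b +/- i sqrt(-D)) / (2a) = -1.3919 +/- 0.9718i.
For a conjugate pair |z|^2 = z * conj(z) = (product of roots) = c/a = 1/(0.347) = 2.881844, so |z| = sqrt(2.881844) = 1.6976 for both roots.
Moduli of all roots: 1.6976, 1.6976.
All moduli strictly greater than 1? Yes.
Verdict: Stationary.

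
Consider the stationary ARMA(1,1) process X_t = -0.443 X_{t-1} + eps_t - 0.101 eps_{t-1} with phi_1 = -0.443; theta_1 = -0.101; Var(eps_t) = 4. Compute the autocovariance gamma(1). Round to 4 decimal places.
\gamma(1) = -2.8284

Multiply the model equation by X_{t-k} and take expectations. With theta_0 = psi_0 = 1 and psi_j the MA(infinity) weights, this gives
  gamma(k) - sum_i phi_i gamma(k-i) = c_k,
  c_k = sigma^2 * sum_{j=k..q} theta_j psi_{j-k}   (c_k = 0 for k > q),
using gamma(-m) = gamma(m).
psi-weights needed (psi_j = theta_j + sum_i phi_i psi_{j-i}):
  psi_1 = theta_1 + phi_1 = -0.101 + (-0.443) = -0.544
Right-hand sides:
  c_0 = sigma^2 (1 + theta_1 psi_1) = 4 * (1 + (-0.101)(-0.544)) = 4 * 1.054944 = 4.219776
  c_1 = sigma^2 theta_1 = 4 * (-0.101) = -0.404
  c_2 = 0
Equations for k = 0 and k = 1 (AR order 1):
  gamma(0) = phi_1 gamma(1) + c_0
  gamma(1) = phi_1 gamma(0) + c_1
Substituting the second into the first: gamma(0) (1 - phi_1^2) = c_0 + phi_1 c_1, so
  gamma(0) = (c_0 + phi_1 c_1) / (1 - phi_1^2) = (4.219776 + (-0.443)(-0.404)) / (1 - (-0.443)^2) = 4.398748 / 0.803751 = 5.472775.
  gamma(1) = phi_1 gamma(0) + c_1 = (-0.443)(5.472775) + (-0.404) = -2.828439.
Therefore gamma(1) = -2.8284 (to 4 decimal places).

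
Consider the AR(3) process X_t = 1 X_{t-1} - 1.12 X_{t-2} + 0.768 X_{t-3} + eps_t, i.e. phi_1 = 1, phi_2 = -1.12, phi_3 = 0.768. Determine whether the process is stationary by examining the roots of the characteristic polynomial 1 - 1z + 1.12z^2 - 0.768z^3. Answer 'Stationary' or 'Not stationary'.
\text{Stationary}

The AR(p) characteristic polynomial is P(z) = 1 - 1z + 1.12z^2 - 0.768z^3.
Stationarity requires all roots to lie outside the unit circle, i.e. |z| > 1 for every root.
Degree 3: look for a simple real root z0 first, then factor out (1 - z/z0) and solve the remaining quadratic.
Testing z0 = 1.25: P(1.25) = 1 + (-1)(1.25) + (1.12)(1.25)^2 + (-0.768)(1.25)^3
  = 1 + (-1.25) + (1.75) + (-1.5) = 0.  So z_0 = 1.25 is a root, |z_0| = 1.25.
Divide out the factor (1 - 0.8 z) = (1 - z/z0) (since 1/z0 = 0.8):
  P(z) = (1 - 0.8 z)(1 + (-0.2) z + (0.96) z^2)
  [check: z-coef -0.2 - (0.8) = -1; z^2-coef 0.96 - (0.8)(-0.2) = 1.12; z^3-coef -(0.8)(0.96) = -0.768.]
Remaining roots from the quadratic factor 1 + (-0.2) z + (0.96) z^2:
  Set 1 + (-0.2) z + (0.96) z^2 = 0, i.e. a z^2 + b z + c = 0 with a = 0.96, b = -0.2, c = 1.
  Discriminant D = b^2 - 4ac = (-0.2)^2 - 4*(0.96)*1 = 0.04 - (3.84) = -3.8.
  D < 0, so the roots are the complex-conjugate pair z = (-b +/- i sqrt(-D)) / (2a) = 0.1042 +/- 1.0153i.
  For a conjugate pair |z|^2 = z * conj(z) = (product of roots) = c/a = 1/(0.96) = 1.041667, so |z| = sqrt(1.041667) = 1.0206 for both roots.
Moduli of all roots: 1.2500, 1.0206, 1.0206.
All moduli strictly greater than 1? Yes.
Verdict: Stationary.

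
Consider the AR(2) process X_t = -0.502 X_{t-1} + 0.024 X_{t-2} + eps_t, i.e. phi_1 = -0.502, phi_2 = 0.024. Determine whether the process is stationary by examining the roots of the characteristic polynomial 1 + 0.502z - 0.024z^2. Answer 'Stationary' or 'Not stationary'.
\text{Stationary}

The AR(p) characteristic polynomial is P(z) = 1 + 0.502z - 0.024z^2.
Stationarity requires all roots to lie outside the unit circle, i.e. |z| > 1 for every root.
Set 1 + (0.502) z + (-0.024) z^2 = 0, i.e. a z^2 + b z + c = 0 with a = -0.024, b = 0.502, c = 1.
Discriminant D = b^2 - 4ac = (0.502)^2 - 4*(-0.024)*1 = 0.252004 - (-0.096) = 0.348004.
D >= 0, so the roots are real: z = (-b +/- sqrt(D)) / (2a) = (-0.502 +/- 0.589919) / (-0.048).
  z_1 = (-0.502 + 0.589919) / (-0.048) = -1.8316,   |z_1| = 1.8316.
  z_2 = (-0.502 - 0.589919) / (-0.048) = 22.7483,   |z_2| = 22.7483.
Moduli of all roots: 1.8316, 22.7483.
All moduli strictly greater than 1? Yes.
Verdict: Stationary.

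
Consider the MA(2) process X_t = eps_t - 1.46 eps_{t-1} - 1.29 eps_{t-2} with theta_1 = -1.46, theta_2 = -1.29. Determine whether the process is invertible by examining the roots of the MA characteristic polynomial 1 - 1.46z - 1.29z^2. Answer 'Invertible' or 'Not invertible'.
\text{Not invertible}

The MA(q) characteristic polynomial is P(z) = 1 - 1.46z - 1.29z^2.
Invertibility requires all roots to lie outside the unit circle, i.e. |z| > 1 for every root.
Set 1 + (-1.46) z + (-1.29) z^2 = 0, i.e. a z^2 + b z + c = 0 with a = -1.29, b = -1.46, c = 1.
Discriminant D = b^2 - 4ac = (-1.46)^2 - 4*(-1.29)*1 = 2.1316 - (-5.16) = 7.2916.
D >= 0, so the roots are real: z = (-b +/- sqrt(D)) / (2a) = (1.46 +/- 2.700296) / (-2.58).
  z_1 = (1.46 + 2.700296) / (-2.58) = -1.6125,   |z_1| = 1.6125.
  z_2 = (1.46 - 2.700296) / (-2.58) = 0.4807,   |z_2| = 0.4807.
Moduli of all roots: 1.6125, 0.4807.
All moduli strictly greater than 1? No.
Verdict: Not invertible.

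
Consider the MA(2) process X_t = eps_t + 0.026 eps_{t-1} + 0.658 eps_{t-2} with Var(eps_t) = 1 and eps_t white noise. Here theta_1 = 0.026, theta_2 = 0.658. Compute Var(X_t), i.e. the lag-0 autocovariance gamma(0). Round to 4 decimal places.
\gamma(0) = 1.4336

For an MA(q) process X_t = eps_t + sum_i theta_i eps_{t-i} with
Var(eps_t) = sigma^2, the variance is
  gamma(0) = sigma^2 * (1 + sum_i theta_i^2).
  sum_i theta_i^2 = (0.026)^2 + (0.658)^2 = 0.000676 + 0.432964 = 0.43364.
  gamma(0) = 1 * (1 + 0.43364) = 1 * 1.43364 = 1.43364, which rounds to 1.4336.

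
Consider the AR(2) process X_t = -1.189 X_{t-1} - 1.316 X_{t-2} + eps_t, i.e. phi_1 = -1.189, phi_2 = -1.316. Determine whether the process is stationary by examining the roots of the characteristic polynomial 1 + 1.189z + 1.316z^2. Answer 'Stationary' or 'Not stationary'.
\text{Not stationary}

The AR(p) characteristic polynomial is P(z) = 1 + 1.189z + 1.316z^2.
Stationarity requires all roots to lie outside the unit circle, i.e. |z| > 1 for every root.
Set 1 + (1.189) z + (1.316) z^2 = 0, i.e. a z^2 + b z + c = 0 with a = 1.316, b = 1.189, c = 1.
Discriminant D = b^2 - 4ac = (1.189)^2 - 4*(1.316)*1 = 1.413721 - (5.264) = -3.850279.
D < 0, so the roots are the complex-conjugate pair z = (-b +/- i sqrt(-D)) / (2a) = -0.4517 +/- 0.7455i.
For a conjugate pair |z|^2 = z * conj(z) = (product of roots) = c/a = 1/(1.316) = 0.759878, so |z| = sqrt(0.759878) = 0.8717 for both roots.
Moduli of all roots: 0.8717, 0.8717.
All moduli strictly greater than 1? No.
Verdict: Not stationary.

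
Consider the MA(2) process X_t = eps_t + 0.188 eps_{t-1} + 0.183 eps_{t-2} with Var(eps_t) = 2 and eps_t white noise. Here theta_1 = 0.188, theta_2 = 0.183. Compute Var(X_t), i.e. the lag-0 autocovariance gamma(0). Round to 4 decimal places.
\gamma(0) = 2.1377

For an MA(q) process X_t = eps_t + sum_i theta_i eps_{t-i} with
Var(eps_t) = sigma^2, the variance is
  gamma(0) = sigma^2 * (1 + sum_i theta_i^2).
  sum_i theta_i^2 = (0.188)^2 + (0.183)^2 = 0.035344 + 0.033489 = 0.068833.
  gamma(0) = 2 * (1 + 0.068833) = 2 * 1.068833 = 2.137666, which rounds to 2.1377.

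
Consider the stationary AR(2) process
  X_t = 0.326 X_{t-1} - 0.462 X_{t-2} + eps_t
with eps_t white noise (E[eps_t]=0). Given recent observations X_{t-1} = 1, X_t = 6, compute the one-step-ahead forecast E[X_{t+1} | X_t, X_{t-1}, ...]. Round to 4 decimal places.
E[X_{t+1} \mid \mathcal F_t] = 1.4940

For an AR(p) model X_t = c + sum_i phi_i X_{t-i} + eps_t, the
one-step-ahead conditional mean is
  E[X_{t+1} | X_t, ...] = c + sum_i phi_i X_{t+1-i}.
Substitute known values:
  E[X_{t+1} | ...] = (0.326) * (6) + (-0.462) * (1)
                   = 1.4940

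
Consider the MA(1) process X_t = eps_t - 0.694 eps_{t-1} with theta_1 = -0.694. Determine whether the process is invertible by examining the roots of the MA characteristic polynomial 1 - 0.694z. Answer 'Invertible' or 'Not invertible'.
\text{Invertible}

The MA(q) characteristic polynomial is P(z) = 1 - 0.694z.
Invertibility requires all roots to lie outside the unit circle, i.e. |z| > 1 for every root.
This is linear in z: 1 + (-0.694) z = 0  =>  z = -1/(-0.694) = 1.440922,  |z| = 1.440922.
Moduli of all roots: 1.4409.
All moduli strictly greater than 1? Yes.
Verdict: Invertible.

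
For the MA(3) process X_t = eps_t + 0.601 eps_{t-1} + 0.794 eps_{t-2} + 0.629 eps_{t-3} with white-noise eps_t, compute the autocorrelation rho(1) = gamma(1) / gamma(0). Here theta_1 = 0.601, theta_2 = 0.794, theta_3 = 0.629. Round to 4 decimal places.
\rho(1) = 0.6608

For an MA(q) process with theta_0 = 1, the autocovariance is
  gamma(k) = sigma^2 * sum_{i=0..q-k} theta_i * theta_{i+k},
and rho(k) = gamma(k) / gamma(0). Sigma^2 cancels.
  numerator   = (1)*(0.601) + (0.601)*(0.794) + (0.794)*(0.629) = 1.57762.
  denominator = (1)^2 + (0.601)^2 + (0.794)^2 + (0.629)^2 = 2.387278.
  rho(1) = 1.57762 / 2.387278 = 0.6608.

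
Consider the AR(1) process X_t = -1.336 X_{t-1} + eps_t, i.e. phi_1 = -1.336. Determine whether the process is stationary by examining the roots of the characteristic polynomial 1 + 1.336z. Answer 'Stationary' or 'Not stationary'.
\text{Not stationary}

The AR(p) characteristic polynomial is P(z) = 1 + 1.336z.
Stationarity requires all roots to lie outside the unit circle, i.e. |z| > 1 for every root.
This is linear in z: 1 + (1.336) z = 0  =>  z = -1/(1.336) = -0.748503,  |z| = 0.748503.
Moduli of all roots: 0.7485.
All moduli strictly greater than 1? No.
Verdict: Not stationary.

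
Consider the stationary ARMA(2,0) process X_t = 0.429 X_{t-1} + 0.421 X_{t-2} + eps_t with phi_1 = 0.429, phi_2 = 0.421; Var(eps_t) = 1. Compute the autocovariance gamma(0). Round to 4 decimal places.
\gamma(0) = 2.6948

Multiply the model equation by X_{t-k} and take expectations. With theta_0 = psi_0 = 1 and psi_j the MA(infinity) weights, this gives
  gamma(k) - sum_i phi_i gamma(k-i) = c_k,
  c_k = sigma^2 * sum_{j=k..q} theta_j psi_{j-k}   (c_k = 0 for k > q),
using gamma(-m) = gamma(m).
Pure AR (q = 0): c_0 = sigma^2 = 1, c_k = 0 for k >= 1.
Equations for k = 0, 1, 2 (AR order 2, c_2 = 0):
  (E0) gamma(0) = phi_1 gamma(1) + phi_2 gamma(2) + c_0
  (E1) gamma(1) = phi_1 gamma(0) + phi_2 gamma(1) + c_1
  (E2) gamma(2) = phi_1 gamma(1) + phi_2 gamma(0)
From (E1): gamma(1) = A gamma(0) + B with
  A = phi_1 / (1 - phi_2) = 0.429 / 0.579 = 0.740933,   B = c_1 / (1 - phi_2) = 0 / 0.579 = 0.
Insert (E2) into (E0): gamma(0) (1 - phi_2^2) = phi_1 (1 + phi_2) gamma(1) + c_0.
  phi_1 (1 + phi_2) = (0.429)(1.421) = 0.609609,   1 - phi_2^2 = 0.822759.
Replace gamma(1) by A gamma(0) + B and collect gamma(0):
  gamma(0) [0.822759 - (0.609609)(0.740933)] = c_0 = 1
  gamma(0) * 0.37108 = 1
  gamma(0) = 1 / 0.37108 = 2.694838.
Therefore gamma(0) = 2.6948 (to 4 decimal places).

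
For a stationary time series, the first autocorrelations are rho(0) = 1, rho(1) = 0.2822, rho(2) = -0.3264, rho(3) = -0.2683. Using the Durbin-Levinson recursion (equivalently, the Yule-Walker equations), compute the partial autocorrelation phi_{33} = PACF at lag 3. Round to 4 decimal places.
\phi_{33} = -0.0149

The PACF at lag k is phi_{kk}, the last component of the solution
to the Yule-Walker system G_k phi = r_k where
  (G_k)_{ij} = rho(|i - j|), (r_k)_i = rho(i), i,j = 1..k.
Equivalently, Durbin-Levinson gives phi_{kk} iteratively:
  phi_{11} = rho(1)
  phi_{kk} = [rho(k) - sum_{j=1..k-1} phi_{k-1,j} rho(k-j)]
            / [1 - sum_{j=1..k-1} phi_{k-1,j} rho(j)],
  phi_{k,j} = phi_{k-1,j} - phi_{kk} phi_{k-1,k-j},  j = 1..k-1.
Step k = 1:
  phi_11 = rho(1) = 0.2822.
Step k = 2:
  phi_22 = [rho(2) - phi_11 rho(1)] / [1 - phi_11 rho(1)] = [-0.3264 - (0.2822)(0.2822)] / [1 - (0.2822)(0.2822)]
         = -0.40603684 / 0.92036316 = -0.44117.
  Update: phi_21 = phi_11 - phi_22 phi_11 = 0.2822 - (-0.44117)(0.2822) = 0.406698.
Step k = 3:
  phi_33 = [rho(3) - phi_21 rho(2) - phi_22 rho(1)] / [1 - phi_21 rho(1) - phi_22 rho(2)]
    numerator   = -0.2683 - (0.406698)(-0.3264) - (-0.44117)(0.2822) = -0.01105545
    denominator = 1 - (0.406698)(0.2822) - (-0.44117)(-0.3264) = 0.74123179
  phi_33 = -0.01105545 / 0.74123179 = -0.0149.
Therefore phi_{33} = -0.0149.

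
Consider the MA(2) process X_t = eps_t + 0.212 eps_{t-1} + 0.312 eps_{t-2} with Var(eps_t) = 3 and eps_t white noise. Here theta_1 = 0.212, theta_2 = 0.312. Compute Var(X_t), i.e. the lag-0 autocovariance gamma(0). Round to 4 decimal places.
\gamma(0) = 3.4269

For an MA(q) process X_t = eps_t + sum_i theta_i eps_{t-i} with
Var(eps_t) = sigma^2, the variance is
  gamma(0) = sigma^2 * (1 + sum_i theta_i^2).
  sum_i theta_i^2 = (0.212)^2 + (0.312)^2 = 0.044944 + 0.097344 = 0.142288.
  gamma(0) = 3 * (1 + 0.142288) = 3 * 1.142288 = 3.426864, which rounds to 3.4269.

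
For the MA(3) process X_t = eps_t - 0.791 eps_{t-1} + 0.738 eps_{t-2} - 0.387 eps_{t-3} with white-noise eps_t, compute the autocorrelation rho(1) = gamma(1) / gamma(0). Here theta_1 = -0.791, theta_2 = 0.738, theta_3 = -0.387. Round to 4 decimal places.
\rho(1) = -0.7156

For an MA(q) process with theta_0 = 1, the autocovariance is
  gamma(k) = sigma^2 * sum_{i=0..q-k} theta_i * theta_{i+k},
and rho(k) = gamma(k) / gamma(0). Sigma^2 cancels.
  numerator   = (1)*(-0.791) + (-0.791)*(0.738) + (0.738)*(-0.387) = -1.660364.
  denominator = (1)^2 + (-0.791)^2 + (0.738)^2 + (-0.387)^2 = 2.320094.
  rho(1) = -1.660364 / 2.320094 = -0.7156.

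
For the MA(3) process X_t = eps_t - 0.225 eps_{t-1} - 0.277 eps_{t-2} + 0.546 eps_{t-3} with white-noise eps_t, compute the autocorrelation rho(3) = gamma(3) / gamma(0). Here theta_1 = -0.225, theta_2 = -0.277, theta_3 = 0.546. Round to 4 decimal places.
\rho(3) = 0.3830

For an MA(q) process with theta_0 = 1, the autocovariance is
  gamma(k) = sigma^2 * sum_{i=0..q-k} theta_i * theta_{i+k},
and rho(k) = gamma(k) / gamma(0). Sigma^2 cancels.
  numerator   = (1)*(0.546) = 0.546.
  denominator = (1)^2 + (-0.225)^2 + (-0.277)^2 + (0.546)^2 = 1.42547.
  rho(3) = 0.546 / 1.42547 = 0.3830.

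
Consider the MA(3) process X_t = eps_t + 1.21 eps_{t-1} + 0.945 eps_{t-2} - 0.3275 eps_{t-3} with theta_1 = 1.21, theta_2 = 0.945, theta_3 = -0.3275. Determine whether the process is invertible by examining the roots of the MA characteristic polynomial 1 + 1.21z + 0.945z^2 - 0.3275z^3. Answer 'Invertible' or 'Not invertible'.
\text{Not invertible}

The MA(q) characteristic polynomial is P(z) = 1 + 1.21z + 0.945z^2 - 0.3275z^3.
Invertibility requires all roots to lie outside the unit circle, i.e. |z| > 1 for every root.
Degree 3: look for a simple real root z0 first, then factor out (1 - z/z0) and solve the remaining quadratic.
Testing z0 = 4: P(4) = 1 + (1.21)(4) + (0.945)(4)^2 + (-0.3275)(4)^3
  = 1 + (4.84) + (15.12) + (-20.96) = 0.  So z_0 = 4 is a root, |z_0| = 4.
Divide out the factor (1 - 0.25 z) = (1 - z/z0) (since 1/z0 = 0.25):
  P(z) = (1 - 0.25 z)(1 + (1.46) z + (1.31) z^2)
  [check: z-coef 1.46 - (0.25) = 1.21; z^2-coef 1.31 - (0.25)(1.46) = 0.945; z^3-coef -(0.25)(1.31) = -0.3275.]
Remaining roots from the quadratic factor 1 + (1.46) z + (1.31) z^2:
  Set 1 + (1.46) z + (1.31) z^2 = 0, i.e. a z^2 + b z + c = 0 with a = 1.31, b = 1.46, c = 1.
  Discriminant D = b^2 - 4ac = (1.46)^2 - 4*(1.31)*1 = 2.1316 - (5.24) = -3.1084.
  D < 0, so the roots are the complex-conjugate pair z = (-b +/- i sqrt(-D)) / (2a) = -0.5573 +/- 0.6729i.
  For a conjugate pair |z|^2 = z * conj(z) = (product of roots) = c/a = 1/(1.31) = 0.763359, so |z| = sqrt(0.763359) = 0.8737 for both roots.
Moduli of all roots: 4.0000, 0.8737, 0.8737.
All moduli strictly greater than 1? No.
Verdict: Not invertible.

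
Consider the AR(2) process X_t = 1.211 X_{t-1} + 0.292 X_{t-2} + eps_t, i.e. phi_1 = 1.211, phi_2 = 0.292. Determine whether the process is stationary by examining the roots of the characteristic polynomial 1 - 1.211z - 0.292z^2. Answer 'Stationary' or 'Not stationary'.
\text{Not stationary}

The AR(p) characteristic polynomial is P(z) = 1 - 1.211z - 0.292z^2.
Stationarity requires all roots to lie outside the unit circle, i.e. |z| > 1 for every root.
Set 1 + (-1.211) z + (-0.292) z^2 = 0, i.e. a z^2 + b z + c = 0 with a = -0.292, b = -1.211, c = 1.
Discriminant D = b^2 - 4ac = (-1.211)^2 - 4*(-0.292)*1 = 1.466521 - (-1.168) = 2.634521.
D >= 0, so the roots are real: z = (-b +/- sqrt(D)) / (2a) = (1.211 +/- 1.623121) / (-0.584).
  z_1 = (1.211 + 1.623121) / (-0.584) = -4.8529,   |z_1| = 4.8529.
  z_2 = (1.211 - 1.623121) / (-0.584) = 0.7057,   |z_2| = 0.7057.
Moduli of all roots: 4.8529, 0.7057.
All moduli strictly greater than 1? No.
Verdict: Not stationary.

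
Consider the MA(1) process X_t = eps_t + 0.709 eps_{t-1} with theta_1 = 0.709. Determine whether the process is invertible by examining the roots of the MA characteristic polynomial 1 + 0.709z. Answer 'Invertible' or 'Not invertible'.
\text{Invertible}

The MA(q) characteristic polynomial is P(z) = 1 + 0.709z.
Invertibility requires all roots to lie outside the unit circle, i.e. |z| > 1 for every root.
This is linear in z: 1 + (0.709) z = 0  =>  z = -1/(0.709) = -1.410437,  |z| = 1.410437.
Moduli of all roots: 1.4104.
All moduli strictly greater than 1? Yes.
Verdict: Invertible.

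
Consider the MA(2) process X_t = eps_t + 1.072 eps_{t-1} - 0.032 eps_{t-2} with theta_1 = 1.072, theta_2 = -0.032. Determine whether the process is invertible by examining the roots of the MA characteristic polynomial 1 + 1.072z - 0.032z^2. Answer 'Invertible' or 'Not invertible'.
\text{Not invertible}

The MA(q) characteristic polynomial is P(z) = 1 + 1.072z - 0.032z^2.
Invertibility requires all roots to lie outside the unit circle, i.e. |z| > 1 for every root.
Set 1 + (1.072) z + (-0.032) z^2 = 0, i.e. a z^2 + b z + c = 0 with a = -0.032, b = 1.072, c = 1.
Discriminant D = b^2 - 4ac = (1.072)^2 - 4*(-0.032)*1 = 1.149184 - (-0.128) = 1.277184.
D >= 0, so the roots are real: z = (-b +/- sqrt(D)) / (2a) = (-1.072 +/- 1.130126) / (-0.064).
  z_1 = (-1.072 + 1.130126) / (-0.064) = -0.9082,   |z_1| = 0.9082.
  z_2 = (-1.072 - 1.130126) / (-0.064) = 34.4082,   |z_2| = 34.4082.
Moduli of all roots: 0.9082, 34.4082.
All moduli strictly greater than 1? No.
Verdict: Not invertible.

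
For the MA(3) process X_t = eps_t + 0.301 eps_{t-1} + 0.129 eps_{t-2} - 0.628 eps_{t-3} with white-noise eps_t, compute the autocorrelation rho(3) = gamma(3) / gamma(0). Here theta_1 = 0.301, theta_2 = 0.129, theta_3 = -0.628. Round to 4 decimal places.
\rho(3) = -0.4182

For an MA(q) process with theta_0 = 1, the autocovariance is
  gamma(k) = sigma^2 * sum_{i=0..q-k} theta_i * theta_{i+k},
and rho(k) = gamma(k) / gamma(0). Sigma^2 cancels.
  numerator   = (1)*(-0.628) = -0.628.
  denominator = (1)^2 + (0.301)^2 + (0.129)^2 + (-0.628)^2 = 1.501626.
  rho(3) = -0.628 / 1.501626 = -0.4182.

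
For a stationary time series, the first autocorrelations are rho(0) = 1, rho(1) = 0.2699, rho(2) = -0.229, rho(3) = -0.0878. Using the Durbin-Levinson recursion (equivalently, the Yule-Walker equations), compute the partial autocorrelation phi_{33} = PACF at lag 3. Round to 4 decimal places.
\phi_{33} = 0.0989

The PACF at lag k is phi_{kk}, the last component of the solution
to the Yule-Walker system G_k phi = r_k where
  (G_k)_{ij} = rho(|i - j|), (r_k)_i = rho(i), i,j = 1..k.
Equivalently, Durbin-Levinson gives phi_{kk} iteratively:
  phi_{11} = rho(1)
  phi_{kk} = [rho(k) - sum_{j=1..k-1} phi_{k-1,j} rho(k-j)]
            / [1 - sum_{j=1..k-1} phi_{k-1,j} rho(j)],
  phi_{k,j} = phi_{k-1,j} - phi_{kk} phi_{k-1,k-j},  j = 1..k-1.
Step k = 1:
  phi_11 = rho(1) = 0.2699.
Step k = 2:
  phi_22 = [rho(2) - phi_11 rho(1)] / [1 - phi_11 rho(1)] = [-0.229 - (0.2699)(0.2699)] / [1 - (0.2699)(0.2699)]
         = -0.30184601 / 0.92715399 = -0.325562.
  Update: phi_21 = phi_11 - phi_22 phi_11 = 0.2699 - (-0.325562)(0.2699) = 0.357769.
Step k = 3:
  phi_33 = [rho(3) - phi_21 rho(2) - phi_22 rho(1)] / [1 - phi_21 rho(1) - phi_22 rho(2)]
    numerator   = -0.0878 - (0.357769)(-0.229) - (-0.325562)(0.2699) = 0.08199829
    denominator = 1 - (0.357769)(0.2699) - (-0.325562)(-0.229) = 0.82888443
  phi_33 = 0.08199829 / 0.82888443 = 0.0989.
Therefore phi_{33} = 0.0989.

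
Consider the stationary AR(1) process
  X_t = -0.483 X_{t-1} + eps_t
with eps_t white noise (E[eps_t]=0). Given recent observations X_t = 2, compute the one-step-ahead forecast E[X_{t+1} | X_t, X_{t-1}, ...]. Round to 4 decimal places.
E[X_{t+1} \mid \mathcal F_t] = -0.9660

For an AR(p) model X_t = c + sum_i phi_i X_{t-i} + eps_t, the
one-step-ahead conditional mean is
  E[X_{t+1} | X_t, ...] = c + sum_i phi_i X_{t+1-i}.
Substitute known values:
  E[X_{t+1} | ...] = (-0.483) * (2)
                   = -0.9660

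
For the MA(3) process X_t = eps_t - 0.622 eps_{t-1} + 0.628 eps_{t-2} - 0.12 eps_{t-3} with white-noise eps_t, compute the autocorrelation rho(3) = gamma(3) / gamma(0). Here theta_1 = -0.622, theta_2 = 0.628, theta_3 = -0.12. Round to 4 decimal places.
\rho(3) = -0.0668

For an MA(q) process with theta_0 = 1, the autocovariance is
  gamma(k) = sigma^2 * sum_{i=0..q-k} theta_i * theta_{i+k},
and rho(k) = gamma(k) / gamma(0). Sigma^2 cancels.
  numerator   = (1)*(-0.12) = -0.12.
  denominator = (1)^2 + (-0.622)^2 + (0.628)^2 + (-0.12)^2 = 1.795668.
  rho(3) = -0.12 / 1.795668 = -0.0668.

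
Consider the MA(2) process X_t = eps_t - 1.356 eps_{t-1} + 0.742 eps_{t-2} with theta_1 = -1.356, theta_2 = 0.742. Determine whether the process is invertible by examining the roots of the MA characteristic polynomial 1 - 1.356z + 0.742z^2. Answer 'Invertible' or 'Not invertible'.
\text{Invertible}

The MA(q) characteristic polynomial is P(z) = 1 - 1.356z + 0.742z^2.
Invertibility requires all roots to lie outside the unit circle, i.e. |z| > 1 for every root.
Set 1 + (-1.356) z + (0.742) z^2 = 0, i.e. a z^2 + b z + c = 0 with a = 0.742, b = -1.356, c = 1.
Discriminant D = b^2 - 4ac = (-1.356)^2 - 4*(0.742)*1 = 1.838736 - (2.968) = -1.129264.
D < 0, so the roots are the complex-conjugate pair z = (-b +/- i sqrt(-D)) / (2a) = 0.9137 +/- 0.7161i.
For a conjugate pair |z|^2 = z * conj(z) = (product of roots) = c/a = 1/(0.742) = 1.347709, so |z| = sqrt(1.347709) = 1.1609 for both roots.
Moduli of all roots: 1.1609, 1.1609.
All moduli strictly greater than 1? Yes.
Verdict: Invertible.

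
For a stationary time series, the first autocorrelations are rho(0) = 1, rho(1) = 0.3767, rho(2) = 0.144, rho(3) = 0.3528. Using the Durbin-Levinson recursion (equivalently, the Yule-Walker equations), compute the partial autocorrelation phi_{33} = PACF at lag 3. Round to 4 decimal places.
\phi_{33} = 0.3470

The PACF at lag k is phi_{kk}, the last component of the solution
to the Yule-Walker system G_k phi = r_k where
  (G_k)_{ij} = rho(|i - j|), (r_k)_i = rho(i), i,j = 1..k.
Equivalently, Durbin-Levinson gives phi_{kk} iteratively:
  phi_{11} = rho(1)
  phi_{kk} = [rho(k) - sum_{j=1..k-1} phi_{k-1,j} rho(k-j)]
            / [1 - sum_{j=1..k-1} phi_{k-1,j} rho(j)],
  phi_{k,j} = phi_{k-1,j} - phi_{kk} phi_{k-1,k-j},  j = 1..k-1.
Step k = 1:
  phi_11 = rho(1) = 0.3767.
Step k = 2:
  phi_22 = [rho(2) - phi_11 rho(1)] / [1 - phi_11 rho(1)] = [0.144 - (0.3767)(0.3767)] / [1 - (0.3767)(0.3767)]
         = 0.00209711 / 0.85809711 = 0.002444.
  Update: phi_21 = phi_11 - phi_22 phi_11 = 0.3767 - (0.002444)(0.3767) = 0.375779.
Step k = 3:
  phi_33 = [rho(3) - phi_21 rho(2) - phi_22 rho(1)] / [1 - phi_21 rho(1) - phi_22 rho(2)]
    numerator   = 0.3528 - (0.375779)(0.144) - (0.002444)(0.3767) = 0.29776715
    denominator = 1 - (0.375779)(0.3767) - (0.002444)(0.144) = 0.85809198
  phi_33 = 0.29776715 / 0.85809198 = 0.347.
Therefore phi_{33} = 0.3470.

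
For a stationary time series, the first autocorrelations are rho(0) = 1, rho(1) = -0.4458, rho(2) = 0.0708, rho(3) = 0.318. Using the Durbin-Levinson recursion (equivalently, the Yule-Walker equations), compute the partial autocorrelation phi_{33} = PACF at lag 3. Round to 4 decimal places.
\phi_{33} = 0.3630

The PACF at lag k is phi_{kk}, the last component of the solution
to the Yule-Walker system G_k phi = r_k where
  (G_k)_{ij} = rho(|i - j|), (r_k)_i = rho(i), i,j = 1..k.
Equivalently, Durbin-Levinson gives phi_{kk} iteratively:
  phi_{11} = rho(1)
  phi_{kk} = [rho(k) - sum_{j=1..k-1} phi_{k-1,j} rho(k-j)]
            / [1 - sum_{j=1..k-1} phi_{k-1,j} rho(j)],
  phi_{k,j} = phi_{k-1,j} - phi_{kk} phi_{k-1,k-j},  j = 1..k-1.
Step k = 1:
  phi_11 = rho(1) = -0.4458.
Step k = 2:
  phi_22 = [rho(2) - phi_11 rho(1)] / [1 - phi_11 rho(1)] = [0.0708 - (-0.4458)(-0.4458)] / [1 - (-0.4458)(-0.4458)]
         = -0.12793764 / 0.80126236 = -0.15967.
  Update: phi_21 = phi_11 - phi_22 phi_11 = -0.4458 - (-0.15967)(-0.4458) = -0.516981.
Step k = 3:
  phi_33 = [rho(3) - phi_21 rho(2) - phi_22 rho(1)] / [1 - phi_21 rho(1) - phi_22 rho(2)]
    numerator   = 0.318 - (-0.516981)(0.0708) - (-0.15967)(-0.4458) = 0.28342132
    denominator = 1 - (-0.516981)(-0.4458) - (-0.15967)(0.0708) = 0.78083454
  phi_33 = 0.28342132 / 0.78083454 = 0.363.
Therefore phi_{33} = 0.3630.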